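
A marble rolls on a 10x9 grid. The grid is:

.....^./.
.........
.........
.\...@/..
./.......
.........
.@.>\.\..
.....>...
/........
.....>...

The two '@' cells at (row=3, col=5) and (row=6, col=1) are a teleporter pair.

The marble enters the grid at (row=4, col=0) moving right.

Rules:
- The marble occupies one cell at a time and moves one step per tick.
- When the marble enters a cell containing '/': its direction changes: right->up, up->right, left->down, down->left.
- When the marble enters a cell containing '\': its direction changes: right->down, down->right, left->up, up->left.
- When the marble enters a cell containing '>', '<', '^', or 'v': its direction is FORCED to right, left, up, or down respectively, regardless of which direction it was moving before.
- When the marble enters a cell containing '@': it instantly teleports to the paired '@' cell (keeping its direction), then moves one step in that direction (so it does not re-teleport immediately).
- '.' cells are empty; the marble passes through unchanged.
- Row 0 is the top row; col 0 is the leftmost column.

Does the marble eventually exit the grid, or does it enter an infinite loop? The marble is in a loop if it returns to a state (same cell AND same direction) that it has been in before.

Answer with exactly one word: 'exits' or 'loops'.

Answer: exits

Derivation:
Step 1: enter (4,0), '.' pass, move right to (4,1)
Step 2: enter (4,1), '/' deflects right->up, move up to (3,1)
Step 3: enter (3,1), '\' deflects up->left, move left to (3,0)
Step 4: enter (3,0), '.' pass, move left to (3,-1)
Step 5: at (3,-1) — EXIT via left edge, pos 3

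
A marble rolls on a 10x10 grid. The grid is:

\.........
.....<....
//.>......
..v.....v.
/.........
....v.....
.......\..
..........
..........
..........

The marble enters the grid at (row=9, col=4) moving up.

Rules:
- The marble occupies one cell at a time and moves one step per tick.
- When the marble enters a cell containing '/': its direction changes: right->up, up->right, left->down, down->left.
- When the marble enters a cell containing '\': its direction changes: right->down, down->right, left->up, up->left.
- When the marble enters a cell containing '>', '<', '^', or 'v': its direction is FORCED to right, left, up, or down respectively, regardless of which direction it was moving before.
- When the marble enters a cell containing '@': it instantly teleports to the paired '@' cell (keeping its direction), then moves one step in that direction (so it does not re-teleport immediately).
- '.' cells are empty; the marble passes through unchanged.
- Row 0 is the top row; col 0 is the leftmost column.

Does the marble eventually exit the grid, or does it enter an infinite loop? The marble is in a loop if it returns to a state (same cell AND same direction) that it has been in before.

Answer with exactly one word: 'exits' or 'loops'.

Answer: exits

Derivation:
Step 1: enter (9,4), '.' pass, move up to (8,4)
Step 2: enter (8,4), '.' pass, move up to (7,4)
Step 3: enter (7,4), '.' pass, move up to (6,4)
Step 4: enter (6,4), '.' pass, move up to (5,4)
Step 5: enter (5,4), 'v' forces up->down, move down to (6,4)
Step 6: enter (6,4), '.' pass, move down to (7,4)
Step 7: enter (7,4), '.' pass, move down to (8,4)
Step 8: enter (8,4), '.' pass, move down to (9,4)
Step 9: enter (9,4), '.' pass, move down to (10,4)
Step 10: at (10,4) — EXIT via bottom edge, pos 4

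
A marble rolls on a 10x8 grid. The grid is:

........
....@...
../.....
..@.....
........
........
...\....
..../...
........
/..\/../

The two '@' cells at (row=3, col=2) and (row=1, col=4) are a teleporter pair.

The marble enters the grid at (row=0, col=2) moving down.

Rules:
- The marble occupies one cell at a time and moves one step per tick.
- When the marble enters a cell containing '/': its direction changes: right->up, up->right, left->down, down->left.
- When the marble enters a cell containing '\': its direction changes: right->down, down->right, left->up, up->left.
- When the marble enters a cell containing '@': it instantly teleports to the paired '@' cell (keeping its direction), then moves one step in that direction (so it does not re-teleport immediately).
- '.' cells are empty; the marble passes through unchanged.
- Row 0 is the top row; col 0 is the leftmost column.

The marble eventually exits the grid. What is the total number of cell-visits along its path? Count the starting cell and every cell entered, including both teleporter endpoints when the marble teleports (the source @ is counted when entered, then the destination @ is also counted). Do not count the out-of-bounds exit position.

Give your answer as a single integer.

Answer: 5

Derivation:
Step 1: enter (0,2), '.' pass, move down to (1,2)
Step 2: enter (1,2), '.' pass, move down to (2,2)
Step 3: enter (2,2), '/' deflects down->left, move left to (2,1)
Step 4: enter (2,1), '.' pass, move left to (2,0)
Step 5: enter (2,0), '.' pass, move left to (2,-1)
Step 6: at (2,-1) — EXIT via left edge, pos 2
Path length (cell visits): 5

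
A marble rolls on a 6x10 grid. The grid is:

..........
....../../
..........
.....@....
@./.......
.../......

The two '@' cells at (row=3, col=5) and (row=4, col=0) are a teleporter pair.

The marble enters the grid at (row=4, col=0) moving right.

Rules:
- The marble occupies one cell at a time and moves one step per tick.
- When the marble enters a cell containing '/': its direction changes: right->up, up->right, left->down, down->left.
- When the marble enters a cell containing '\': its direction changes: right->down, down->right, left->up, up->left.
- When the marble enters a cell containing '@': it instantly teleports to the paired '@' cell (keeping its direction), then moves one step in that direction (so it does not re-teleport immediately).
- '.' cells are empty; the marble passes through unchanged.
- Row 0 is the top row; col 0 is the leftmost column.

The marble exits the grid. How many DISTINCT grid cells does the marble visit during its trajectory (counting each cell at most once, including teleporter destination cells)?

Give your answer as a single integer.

Answer: 6

Derivation:
Step 1: enter (4,0), '@' teleport (4,0)->(3,5), also enter (3,5), move right to (3,6)
Step 2: enter (3,6), '.' pass, move right to (3,7)
Step 3: enter (3,7), '.' pass, move right to (3,8)
Step 4: enter (3,8), '.' pass, move right to (3,9)
Step 5: enter (3,9), '.' pass, move right to (3,10)
Step 6: at (3,10) — EXIT via right edge, pos 3
Distinct cells visited: 6 (path length 6)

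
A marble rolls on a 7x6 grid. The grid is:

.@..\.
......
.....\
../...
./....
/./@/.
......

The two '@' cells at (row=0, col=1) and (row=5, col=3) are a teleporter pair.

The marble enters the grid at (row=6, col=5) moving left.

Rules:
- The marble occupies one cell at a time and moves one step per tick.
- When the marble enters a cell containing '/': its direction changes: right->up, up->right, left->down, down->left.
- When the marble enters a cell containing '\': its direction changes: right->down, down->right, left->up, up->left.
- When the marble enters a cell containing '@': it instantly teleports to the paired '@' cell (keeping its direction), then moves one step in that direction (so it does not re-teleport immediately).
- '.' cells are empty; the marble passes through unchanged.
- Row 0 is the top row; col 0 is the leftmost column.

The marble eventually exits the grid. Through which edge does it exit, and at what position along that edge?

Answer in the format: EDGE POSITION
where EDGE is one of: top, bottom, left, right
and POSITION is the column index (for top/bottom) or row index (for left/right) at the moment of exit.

Step 1: enter (6,5), '.' pass, move left to (6,4)
Step 2: enter (6,4), '.' pass, move left to (6,3)
Step 3: enter (6,3), '.' pass, move left to (6,2)
Step 4: enter (6,2), '.' pass, move left to (6,1)
Step 5: enter (6,1), '.' pass, move left to (6,0)
Step 6: enter (6,0), '.' pass, move left to (6,-1)
Step 7: at (6,-1) — EXIT via left edge, pos 6

Answer: left 6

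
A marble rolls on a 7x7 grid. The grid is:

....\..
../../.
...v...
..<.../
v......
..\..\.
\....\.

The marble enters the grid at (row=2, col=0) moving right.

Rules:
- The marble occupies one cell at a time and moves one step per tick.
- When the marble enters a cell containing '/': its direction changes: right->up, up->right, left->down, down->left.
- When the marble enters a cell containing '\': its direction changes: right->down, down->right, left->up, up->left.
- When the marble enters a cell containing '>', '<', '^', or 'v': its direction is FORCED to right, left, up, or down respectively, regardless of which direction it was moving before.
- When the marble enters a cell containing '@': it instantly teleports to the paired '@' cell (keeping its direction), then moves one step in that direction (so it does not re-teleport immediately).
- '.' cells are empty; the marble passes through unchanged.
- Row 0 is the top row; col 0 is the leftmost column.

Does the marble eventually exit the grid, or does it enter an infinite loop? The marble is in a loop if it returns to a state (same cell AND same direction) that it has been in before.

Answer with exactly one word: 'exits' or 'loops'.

Answer: exits

Derivation:
Step 1: enter (2,0), '.' pass, move right to (2,1)
Step 2: enter (2,1), '.' pass, move right to (2,2)
Step 3: enter (2,2), '.' pass, move right to (2,3)
Step 4: enter (2,3), 'v' forces right->down, move down to (3,3)
Step 5: enter (3,3), '.' pass, move down to (4,3)
Step 6: enter (4,3), '.' pass, move down to (5,3)
Step 7: enter (5,3), '.' pass, move down to (6,3)
Step 8: enter (6,3), '.' pass, move down to (7,3)
Step 9: at (7,3) — EXIT via bottom edge, pos 3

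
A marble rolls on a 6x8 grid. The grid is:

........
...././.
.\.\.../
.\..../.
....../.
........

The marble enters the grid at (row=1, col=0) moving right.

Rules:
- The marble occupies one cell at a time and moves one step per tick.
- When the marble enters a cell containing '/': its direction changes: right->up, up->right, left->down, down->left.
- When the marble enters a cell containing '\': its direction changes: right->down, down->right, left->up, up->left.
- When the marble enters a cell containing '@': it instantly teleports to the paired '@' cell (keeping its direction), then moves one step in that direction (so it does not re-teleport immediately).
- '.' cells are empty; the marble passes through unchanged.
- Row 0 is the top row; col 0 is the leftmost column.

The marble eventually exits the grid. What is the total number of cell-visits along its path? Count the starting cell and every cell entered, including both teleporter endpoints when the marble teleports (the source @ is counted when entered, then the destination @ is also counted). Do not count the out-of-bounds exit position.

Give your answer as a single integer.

Step 1: enter (1,0), '.' pass, move right to (1,1)
Step 2: enter (1,1), '.' pass, move right to (1,2)
Step 3: enter (1,2), '.' pass, move right to (1,3)
Step 4: enter (1,3), '.' pass, move right to (1,4)
Step 5: enter (1,4), '/' deflects right->up, move up to (0,4)
Step 6: enter (0,4), '.' pass, move up to (-1,4)
Step 7: at (-1,4) — EXIT via top edge, pos 4
Path length (cell visits): 6

Answer: 6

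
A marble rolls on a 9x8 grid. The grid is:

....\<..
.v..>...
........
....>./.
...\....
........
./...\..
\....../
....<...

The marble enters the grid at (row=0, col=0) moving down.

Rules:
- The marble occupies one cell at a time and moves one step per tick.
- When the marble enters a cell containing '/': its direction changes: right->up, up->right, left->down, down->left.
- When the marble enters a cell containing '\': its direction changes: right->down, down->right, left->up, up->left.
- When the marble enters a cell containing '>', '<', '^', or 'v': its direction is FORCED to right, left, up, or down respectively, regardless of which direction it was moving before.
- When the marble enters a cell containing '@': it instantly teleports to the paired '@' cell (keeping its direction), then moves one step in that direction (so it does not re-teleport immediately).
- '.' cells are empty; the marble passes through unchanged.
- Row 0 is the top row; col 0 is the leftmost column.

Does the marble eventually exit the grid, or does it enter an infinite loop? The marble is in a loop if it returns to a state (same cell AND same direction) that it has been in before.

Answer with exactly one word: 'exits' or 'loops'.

Answer: exits

Derivation:
Step 1: enter (0,0), '.' pass, move down to (1,0)
Step 2: enter (1,0), '.' pass, move down to (2,0)
Step 3: enter (2,0), '.' pass, move down to (3,0)
Step 4: enter (3,0), '.' pass, move down to (4,0)
Step 5: enter (4,0), '.' pass, move down to (5,0)
Step 6: enter (5,0), '.' pass, move down to (6,0)
Step 7: enter (6,0), '.' pass, move down to (7,0)
Step 8: enter (7,0), '\' deflects down->right, move right to (7,1)
Step 9: enter (7,1), '.' pass, move right to (7,2)
Step 10: enter (7,2), '.' pass, move right to (7,3)
Step 11: enter (7,3), '.' pass, move right to (7,4)
Step 12: enter (7,4), '.' pass, move right to (7,5)
Step 13: enter (7,5), '.' pass, move right to (7,6)
Step 14: enter (7,6), '.' pass, move right to (7,7)
Step 15: enter (7,7), '/' deflects right->up, move up to (6,7)
Step 16: enter (6,7), '.' pass, move up to (5,7)
Step 17: enter (5,7), '.' pass, move up to (4,7)
Step 18: enter (4,7), '.' pass, move up to (3,7)
Step 19: enter (3,7), '.' pass, move up to (2,7)
Step 20: enter (2,7), '.' pass, move up to (1,7)
Step 21: enter (1,7), '.' pass, move up to (0,7)
Step 22: enter (0,7), '.' pass, move up to (-1,7)
Step 23: at (-1,7) — EXIT via top edge, pos 7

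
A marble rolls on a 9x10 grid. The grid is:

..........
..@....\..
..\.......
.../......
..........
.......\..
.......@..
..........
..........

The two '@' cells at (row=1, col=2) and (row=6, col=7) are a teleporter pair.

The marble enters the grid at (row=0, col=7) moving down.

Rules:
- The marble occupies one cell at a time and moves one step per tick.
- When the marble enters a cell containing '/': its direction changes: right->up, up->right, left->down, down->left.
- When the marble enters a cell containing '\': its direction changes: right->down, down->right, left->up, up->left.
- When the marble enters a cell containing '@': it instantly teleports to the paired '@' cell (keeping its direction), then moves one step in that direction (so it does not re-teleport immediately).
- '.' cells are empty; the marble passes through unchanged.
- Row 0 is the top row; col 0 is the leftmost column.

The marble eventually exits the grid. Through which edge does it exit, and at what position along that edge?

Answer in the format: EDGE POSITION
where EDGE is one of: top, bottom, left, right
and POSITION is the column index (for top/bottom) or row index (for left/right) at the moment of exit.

Step 1: enter (0,7), '.' pass, move down to (1,7)
Step 2: enter (1,7), '\' deflects down->right, move right to (1,8)
Step 3: enter (1,8), '.' pass, move right to (1,9)
Step 4: enter (1,9), '.' pass, move right to (1,10)
Step 5: at (1,10) — EXIT via right edge, pos 1

Answer: right 1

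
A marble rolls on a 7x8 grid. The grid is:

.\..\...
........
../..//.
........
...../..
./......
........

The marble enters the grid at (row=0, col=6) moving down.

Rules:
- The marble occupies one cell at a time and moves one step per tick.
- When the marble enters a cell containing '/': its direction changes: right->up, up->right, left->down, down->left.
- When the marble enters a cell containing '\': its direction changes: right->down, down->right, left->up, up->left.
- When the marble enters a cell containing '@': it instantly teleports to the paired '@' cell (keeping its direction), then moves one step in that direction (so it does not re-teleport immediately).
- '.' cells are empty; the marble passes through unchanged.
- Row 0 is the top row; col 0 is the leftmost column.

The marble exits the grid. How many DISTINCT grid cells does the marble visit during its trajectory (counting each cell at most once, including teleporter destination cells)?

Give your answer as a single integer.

Step 1: enter (0,6), '.' pass, move down to (1,6)
Step 2: enter (1,6), '.' pass, move down to (2,6)
Step 3: enter (2,6), '/' deflects down->left, move left to (2,5)
Step 4: enter (2,5), '/' deflects left->down, move down to (3,5)
Step 5: enter (3,5), '.' pass, move down to (4,5)
Step 6: enter (4,5), '/' deflects down->left, move left to (4,4)
Step 7: enter (4,4), '.' pass, move left to (4,3)
Step 8: enter (4,3), '.' pass, move left to (4,2)
Step 9: enter (4,2), '.' pass, move left to (4,1)
Step 10: enter (4,1), '.' pass, move left to (4,0)
Step 11: enter (4,0), '.' pass, move left to (4,-1)
Step 12: at (4,-1) — EXIT via left edge, pos 4
Distinct cells visited: 11 (path length 11)

Answer: 11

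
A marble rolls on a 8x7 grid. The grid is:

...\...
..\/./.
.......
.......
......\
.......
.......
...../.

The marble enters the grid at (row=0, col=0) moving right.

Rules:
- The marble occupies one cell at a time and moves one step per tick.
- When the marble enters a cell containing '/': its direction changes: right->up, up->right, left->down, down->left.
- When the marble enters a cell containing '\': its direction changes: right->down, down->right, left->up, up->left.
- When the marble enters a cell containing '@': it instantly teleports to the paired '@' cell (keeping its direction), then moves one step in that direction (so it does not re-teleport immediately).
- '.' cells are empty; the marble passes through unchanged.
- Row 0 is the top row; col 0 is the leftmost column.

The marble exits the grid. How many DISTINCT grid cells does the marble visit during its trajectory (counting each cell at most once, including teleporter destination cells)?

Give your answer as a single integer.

Step 1: enter (0,0), '.' pass, move right to (0,1)
Step 2: enter (0,1), '.' pass, move right to (0,2)
Step 3: enter (0,2), '.' pass, move right to (0,3)
Step 4: enter (0,3), '\' deflects right->down, move down to (1,3)
Step 5: enter (1,3), '/' deflects down->left, move left to (1,2)
Step 6: enter (1,2), '\' deflects left->up, move up to (0,2)
Step 7: enter (0,2), '.' pass, move up to (-1,2)
Step 8: at (-1,2) — EXIT via top edge, pos 2
Distinct cells visited: 6 (path length 7)

Answer: 6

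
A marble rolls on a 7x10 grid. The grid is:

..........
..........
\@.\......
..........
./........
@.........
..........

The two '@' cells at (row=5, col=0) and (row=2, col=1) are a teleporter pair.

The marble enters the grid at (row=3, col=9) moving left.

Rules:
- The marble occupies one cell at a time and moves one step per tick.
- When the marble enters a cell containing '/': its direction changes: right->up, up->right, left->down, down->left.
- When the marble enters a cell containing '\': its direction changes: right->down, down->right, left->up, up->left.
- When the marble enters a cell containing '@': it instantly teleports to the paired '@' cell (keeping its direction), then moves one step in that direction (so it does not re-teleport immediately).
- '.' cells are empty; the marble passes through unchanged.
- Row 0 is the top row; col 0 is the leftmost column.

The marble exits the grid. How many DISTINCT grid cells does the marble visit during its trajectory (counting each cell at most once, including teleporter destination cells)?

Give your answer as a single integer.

Step 1: enter (3,9), '.' pass, move left to (3,8)
Step 2: enter (3,8), '.' pass, move left to (3,7)
Step 3: enter (3,7), '.' pass, move left to (3,6)
Step 4: enter (3,6), '.' pass, move left to (3,5)
Step 5: enter (3,5), '.' pass, move left to (3,4)
Step 6: enter (3,4), '.' pass, move left to (3,3)
Step 7: enter (3,3), '.' pass, move left to (3,2)
Step 8: enter (3,2), '.' pass, move left to (3,1)
Step 9: enter (3,1), '.' pass, move left to (3,0)
Step 10: enter (3,0), '.' pass, move left to (3,-1)
Step 11: at (3,-1) — EXIT via left edge, pos 3
Distinct cells visited: 10 (path length 10)

Answer: 10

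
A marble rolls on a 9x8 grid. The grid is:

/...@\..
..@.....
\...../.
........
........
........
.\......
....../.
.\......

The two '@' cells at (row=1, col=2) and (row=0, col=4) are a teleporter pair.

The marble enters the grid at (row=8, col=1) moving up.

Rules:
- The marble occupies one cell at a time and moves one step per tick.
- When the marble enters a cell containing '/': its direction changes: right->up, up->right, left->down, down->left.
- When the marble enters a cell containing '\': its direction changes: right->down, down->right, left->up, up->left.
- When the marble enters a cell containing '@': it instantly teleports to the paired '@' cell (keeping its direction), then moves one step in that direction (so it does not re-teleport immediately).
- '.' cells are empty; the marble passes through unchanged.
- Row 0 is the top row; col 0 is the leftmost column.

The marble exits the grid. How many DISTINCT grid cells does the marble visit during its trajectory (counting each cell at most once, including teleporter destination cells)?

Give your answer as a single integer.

Step 1: enter (8,1), '\' deflects up->left, move left to (8,0)
Step 2: enter (8,0), '.' pass, move left to (8,-1)
Step 3: at (8,-1) — EXIT via left edge, pos 8
Distinct cells visited: 2 (path length 2)

Answer: 2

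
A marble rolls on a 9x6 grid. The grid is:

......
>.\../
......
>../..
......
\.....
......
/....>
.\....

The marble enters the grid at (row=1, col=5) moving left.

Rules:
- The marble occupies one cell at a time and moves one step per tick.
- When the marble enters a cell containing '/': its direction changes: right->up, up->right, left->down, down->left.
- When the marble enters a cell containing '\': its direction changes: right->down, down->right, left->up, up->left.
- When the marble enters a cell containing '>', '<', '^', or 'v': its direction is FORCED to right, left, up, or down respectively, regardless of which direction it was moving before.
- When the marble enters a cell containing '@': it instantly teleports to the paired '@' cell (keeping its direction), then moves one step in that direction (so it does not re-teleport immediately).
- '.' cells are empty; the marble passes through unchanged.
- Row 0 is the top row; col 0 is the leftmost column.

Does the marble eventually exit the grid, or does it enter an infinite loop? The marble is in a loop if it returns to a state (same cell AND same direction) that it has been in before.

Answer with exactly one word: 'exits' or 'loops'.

Step 1: enter (1,5), '/' deflects left->down, move down to (2,5)
Step 2: enter (2,5), '.' pass, move down to (3,5)
Step 3: enter (3,5), '.' pass, move down to (4,5)
Step 4: enter (4,5), '.' pass, move down to (5,5)
Step 5: enter (5,5), '.' pass, move down to (6,5)
Step 6: enter (6,5), '.' pass, move down to (7,5)
Step 7: enter (7,5), '>' forces down->right, move right to (7,6)
Step 8: at (7,6) — EXIT via right edge, pos 7

Answer: exits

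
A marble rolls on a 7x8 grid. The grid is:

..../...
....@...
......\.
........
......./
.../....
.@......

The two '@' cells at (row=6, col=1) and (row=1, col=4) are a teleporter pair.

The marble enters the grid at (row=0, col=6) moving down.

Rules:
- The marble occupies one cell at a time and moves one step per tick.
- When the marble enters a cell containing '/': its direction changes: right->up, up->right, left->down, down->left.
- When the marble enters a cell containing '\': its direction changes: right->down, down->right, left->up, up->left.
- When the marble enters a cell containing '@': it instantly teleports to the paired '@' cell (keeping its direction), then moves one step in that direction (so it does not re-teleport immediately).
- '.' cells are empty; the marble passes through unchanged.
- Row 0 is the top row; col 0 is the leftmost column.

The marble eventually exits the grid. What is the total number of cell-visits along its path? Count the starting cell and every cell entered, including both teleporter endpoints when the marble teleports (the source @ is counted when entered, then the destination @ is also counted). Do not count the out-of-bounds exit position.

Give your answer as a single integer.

Step 1: enter (0,6), '.' pass, move down to (1,6)
Step 2: enter (1,6), '.' pass, move down to (2,6)
Step 3: enter (2,6), '\' deflects down->right, move right to (2,7)
Step 4: enter (2,7), '.' pass, move right to (2,8)
Step 5: at (2,8) — EXIT via right edge, pos 2
Path length (cell visits): 4

Answer: 4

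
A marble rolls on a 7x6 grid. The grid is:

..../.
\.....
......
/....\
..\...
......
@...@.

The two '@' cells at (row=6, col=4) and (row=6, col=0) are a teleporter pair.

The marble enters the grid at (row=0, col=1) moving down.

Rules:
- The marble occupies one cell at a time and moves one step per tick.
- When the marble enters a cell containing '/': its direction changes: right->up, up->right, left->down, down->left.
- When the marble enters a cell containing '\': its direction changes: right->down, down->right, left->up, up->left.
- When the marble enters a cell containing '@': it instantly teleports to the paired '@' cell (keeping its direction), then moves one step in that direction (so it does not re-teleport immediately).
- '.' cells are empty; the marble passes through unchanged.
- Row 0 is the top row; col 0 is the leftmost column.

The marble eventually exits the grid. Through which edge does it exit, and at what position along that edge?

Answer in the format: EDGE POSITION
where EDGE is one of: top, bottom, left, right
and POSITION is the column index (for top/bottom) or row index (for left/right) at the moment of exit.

Answer: bottom 1

Derivation:
Step 1: enter (0,1), '.' pass, move down to (1,1)
Step 2: enter (1,1), '.' pass, move down to (2,1)
Step 3: enter (2,1), '.' pass, move down to (3,1)
Step 4: enter (3,1), '.' pass, move down to (4,1)
Step 5: enter (4,1), '.' pass, move down to (5,1)
Step 6: enter (5,1), '.' pass, move down to (6,1)
Step 7: enter (6,1), '.' pass, move down to (7,1)
Step 8: at (7,1) — EXIT via bottom edge, pos 1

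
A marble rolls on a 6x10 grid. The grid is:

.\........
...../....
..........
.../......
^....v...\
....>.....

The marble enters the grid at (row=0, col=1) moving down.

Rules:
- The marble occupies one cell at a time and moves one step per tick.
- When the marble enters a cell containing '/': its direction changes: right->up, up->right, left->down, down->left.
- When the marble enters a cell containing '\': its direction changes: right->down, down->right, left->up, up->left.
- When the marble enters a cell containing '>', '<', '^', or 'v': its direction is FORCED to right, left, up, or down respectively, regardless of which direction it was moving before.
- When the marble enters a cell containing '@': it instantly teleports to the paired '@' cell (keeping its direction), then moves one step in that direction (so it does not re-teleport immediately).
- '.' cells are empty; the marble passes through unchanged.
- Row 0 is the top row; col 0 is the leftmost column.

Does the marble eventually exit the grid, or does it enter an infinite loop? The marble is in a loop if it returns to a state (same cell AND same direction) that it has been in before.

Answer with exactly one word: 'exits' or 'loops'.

Step 1: enter (0,1), '\' deflects down->right, move right to (0,2)
Step 2: enter (0,2), '.' pass, move right to (0,3)
Step 3: enter (0,3), '.' pass, move right to (0,4)
Step 4: enter (0,4), '.' pass, move right to (0,5)
Step 5: enter (0,5), '.' pass, move right to (0,6)
Step 6: enter (0,6), '.' pass, move right to (0,7)
Step 7: enter (0,7), '.' pass, move right to (0,8)
Step 8: enter (0,8), '.' pass, move right to (0,9)
Step 9: enter (0,9), '.' pass, move right to (0,10)
Step 10: at (0,10) — EXIT via right edge, pos 0

Answer: exits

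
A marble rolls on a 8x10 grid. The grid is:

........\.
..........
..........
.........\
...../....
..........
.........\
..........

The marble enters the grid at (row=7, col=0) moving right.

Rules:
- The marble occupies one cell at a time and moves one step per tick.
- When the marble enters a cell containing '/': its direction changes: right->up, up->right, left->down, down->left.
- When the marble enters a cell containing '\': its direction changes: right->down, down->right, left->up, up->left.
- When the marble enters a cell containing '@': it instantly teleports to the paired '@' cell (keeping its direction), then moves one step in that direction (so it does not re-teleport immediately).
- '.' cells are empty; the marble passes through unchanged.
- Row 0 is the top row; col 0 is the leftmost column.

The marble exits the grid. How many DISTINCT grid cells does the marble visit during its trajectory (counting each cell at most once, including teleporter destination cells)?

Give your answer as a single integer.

Answer: 10

Derivation:
Step 1: enter (7,0), '.' pass, move right to (7,1)
Step 2: enter (7,1), '.' pass, move right to (7,2)
Step 3: enter (7,2), '.' pass, move right to (7,3)
Step 4: enter (7,3), '.' pass, move right to (7,4)
Step 5: enter (7,4), '.' pass, move right to (7,5)
Step 6: enter (7,5), '.' pass, move right to (7,6)
Step 7: enter (7,6), '.' pass, move right to (7,7)
Step 8: enter (7,7), '.' pass, move right to (7,8)
Step 9: enter (7,8), '.' pass, move right to (7,9)
Step 10: enter (7,9), '.' pass, move right to (7,10)
Step 11: at (7,10) — EXIT via right edge, pos 7
Distinct cells visited: 10 (path length 10)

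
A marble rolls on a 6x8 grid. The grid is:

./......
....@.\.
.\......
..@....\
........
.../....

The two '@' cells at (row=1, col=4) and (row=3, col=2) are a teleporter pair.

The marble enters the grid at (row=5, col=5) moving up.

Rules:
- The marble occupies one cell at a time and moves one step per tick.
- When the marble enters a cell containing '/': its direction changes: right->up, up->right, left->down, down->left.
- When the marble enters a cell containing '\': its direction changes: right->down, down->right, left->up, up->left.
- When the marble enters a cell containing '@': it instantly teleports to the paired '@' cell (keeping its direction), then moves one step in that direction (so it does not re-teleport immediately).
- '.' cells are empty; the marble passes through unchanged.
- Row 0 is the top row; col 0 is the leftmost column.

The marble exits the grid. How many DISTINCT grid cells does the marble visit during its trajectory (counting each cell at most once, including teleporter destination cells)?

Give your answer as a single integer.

Step 1: enter (5,5), '.' pass, move up to (4,5)
Step 2: enter (4,5), '.' pass, move up to (3,5)
Step 3: enter (3,5), '.' pass, move up to (2,5)
Step 4: enter (2,5), '.' pass, move up to (1,5)
Step 5: enter (1,5), '.' pass, move up to (0,5)
Step 6: enter (0,5), '.' pass, move up to (-1,5)
Step 7: at (-1,5) — EXIT via top edge, pos 5
Distinct cells visited: 6 (path length 6)

Answer: 6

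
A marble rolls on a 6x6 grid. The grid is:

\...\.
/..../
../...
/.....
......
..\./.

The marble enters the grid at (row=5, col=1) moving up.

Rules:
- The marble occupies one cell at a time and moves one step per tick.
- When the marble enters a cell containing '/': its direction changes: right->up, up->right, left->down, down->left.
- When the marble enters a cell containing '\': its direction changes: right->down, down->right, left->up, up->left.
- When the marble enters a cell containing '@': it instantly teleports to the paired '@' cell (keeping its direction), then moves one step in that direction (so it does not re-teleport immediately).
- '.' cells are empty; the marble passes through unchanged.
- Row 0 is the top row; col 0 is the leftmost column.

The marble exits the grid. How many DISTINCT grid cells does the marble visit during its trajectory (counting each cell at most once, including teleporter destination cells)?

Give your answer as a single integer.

Answer: 6

Derivation:
Step 1: enter (5,1), '.' pass, move up to (4,1)
Step 2: enter (4,1), '.' pass, move up to (3,1)
Step 3: enter (3,1), '.' pass, move up to (2,1)
Step 4: enter (2,1), '.' pass, move up to (1,1)
Step 5: enter (1,1), '.' pass, move up to (0,1)
Step 6: enter (0,1), '.' pass, move up to (-1,1)
Step 7: at (-1,1) — EXIT via top edge, pos 1
Distinct cells visited: 6 (path length 6)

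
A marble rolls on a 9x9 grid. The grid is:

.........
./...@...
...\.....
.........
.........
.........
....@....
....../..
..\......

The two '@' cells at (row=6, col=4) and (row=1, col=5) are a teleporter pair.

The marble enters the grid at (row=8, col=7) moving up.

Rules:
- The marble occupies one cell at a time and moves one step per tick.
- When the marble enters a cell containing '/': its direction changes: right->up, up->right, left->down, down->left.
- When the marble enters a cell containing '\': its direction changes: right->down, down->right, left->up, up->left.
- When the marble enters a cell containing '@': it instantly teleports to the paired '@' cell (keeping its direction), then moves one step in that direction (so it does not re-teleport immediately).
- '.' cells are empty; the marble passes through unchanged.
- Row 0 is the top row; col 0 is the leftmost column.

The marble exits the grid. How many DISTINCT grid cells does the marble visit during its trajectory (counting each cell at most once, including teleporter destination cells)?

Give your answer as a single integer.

Answer: 9

Derivation:
Step 1: enter (8,7), '.' pass, move up to (7,7)
Step 2: enter (7,7), '.' pass, move up to (6,7)
Step 3: enter (6,7), '.' pass, move up to (5,7)
Step 4: enter (5,7), '.' pass, move up to (4,7)
Step 5: enter (4,7), '.' pass, move up to (3,7)
Step 6: enter (3,7), '.' pass, move up to (2,7)
Step 7: enter (2,7), '.' pass, move up to (1,7)
Step 8: enter (1,7), '.' pass, move up to (0,7)
Step 9: enter (0,7), '.' pass, move up to (-1,7)
Step 10: at (-1,7) — EXIT via top edge, pos 7
Distinct cells visited: 9 (path length 9)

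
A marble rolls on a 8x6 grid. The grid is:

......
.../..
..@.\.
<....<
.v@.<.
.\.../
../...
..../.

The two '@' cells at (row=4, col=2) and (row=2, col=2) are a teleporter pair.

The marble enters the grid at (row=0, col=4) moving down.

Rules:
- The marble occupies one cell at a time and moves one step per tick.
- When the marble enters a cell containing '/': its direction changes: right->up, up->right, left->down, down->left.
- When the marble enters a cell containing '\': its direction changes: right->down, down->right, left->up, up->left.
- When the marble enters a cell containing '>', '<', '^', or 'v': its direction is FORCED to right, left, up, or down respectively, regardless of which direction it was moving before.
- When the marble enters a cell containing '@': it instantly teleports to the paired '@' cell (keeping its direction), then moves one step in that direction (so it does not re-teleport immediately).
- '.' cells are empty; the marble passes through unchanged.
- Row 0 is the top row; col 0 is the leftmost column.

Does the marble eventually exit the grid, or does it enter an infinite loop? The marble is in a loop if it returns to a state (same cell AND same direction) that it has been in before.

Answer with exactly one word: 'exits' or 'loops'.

Step 1: enter (0,4), '.' pass, move down to (1,4)
Step 2: enter (1,4), '.' pass, move down to (2,4)
Step 3: enter (2,4), '\' deflects down->right, move right to (2,5)
Step 4: enter (2,5), '.' pass, move right to (2,6)
Step 5: at (2,6) — EXIT via right edge, pos 2

Answer: exits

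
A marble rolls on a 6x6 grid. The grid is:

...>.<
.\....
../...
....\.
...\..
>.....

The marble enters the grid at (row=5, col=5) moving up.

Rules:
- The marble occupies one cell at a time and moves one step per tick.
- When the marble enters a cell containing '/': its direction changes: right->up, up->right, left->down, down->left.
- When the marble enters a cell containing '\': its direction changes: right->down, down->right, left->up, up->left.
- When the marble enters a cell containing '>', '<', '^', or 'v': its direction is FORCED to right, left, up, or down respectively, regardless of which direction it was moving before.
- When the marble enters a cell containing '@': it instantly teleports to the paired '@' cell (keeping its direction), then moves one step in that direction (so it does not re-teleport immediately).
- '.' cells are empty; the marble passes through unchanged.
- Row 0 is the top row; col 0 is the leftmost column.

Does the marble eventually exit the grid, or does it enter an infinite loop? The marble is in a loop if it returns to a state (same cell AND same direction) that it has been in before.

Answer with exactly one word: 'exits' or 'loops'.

Answer: loops

Derivation:
Step 1: enter (5,5), '.' pass, move up to (4,5)
Step 2: enter (4,5), '.' pass, move up to (3,5)
Step 3: enter (3,5), '.' pass, move up to (2,5)
Step 4: enter (2,5), '.' pass, move up to (1,5)
Step 5: enter (1,5), '.' pass, move up to (0,5)
Step 6: enter (0,5), '<' forces up->left, move left to (0,4)
Step 7: enter (0,4), '.' pass, move left to (0,3)
Step 8: enter (0,3), '>' forces left->right, move right to (0,4)
Step 9: enter (0,4), '.' pass, move right to (0,5)
Step 10: enter (0,5), '<' forces right->left, move left to (0,4)
Step 11: at (0,4) dir=left — LOOP DETECTED (seen before)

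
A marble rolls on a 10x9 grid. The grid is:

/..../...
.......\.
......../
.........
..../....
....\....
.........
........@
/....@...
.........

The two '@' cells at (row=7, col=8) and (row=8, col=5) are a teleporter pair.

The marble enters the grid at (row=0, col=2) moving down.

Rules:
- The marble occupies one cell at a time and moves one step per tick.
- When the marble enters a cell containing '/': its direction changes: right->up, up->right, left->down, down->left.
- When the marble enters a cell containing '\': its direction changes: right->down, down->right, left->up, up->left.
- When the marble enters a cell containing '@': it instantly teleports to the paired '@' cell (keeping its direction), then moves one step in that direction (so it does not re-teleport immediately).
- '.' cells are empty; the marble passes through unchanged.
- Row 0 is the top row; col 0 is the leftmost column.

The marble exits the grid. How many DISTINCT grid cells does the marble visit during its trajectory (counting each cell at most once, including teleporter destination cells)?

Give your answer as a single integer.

Answer: 10

Derivation:
Step 1: enter (0,2), '.' pass, move down to (1,2)
Step 2: enter (1,2), '.' pass, move down to (2,2)
Step 3: enter (2,2), '.' pass, move down to (3,2)
Step 4: enter (3,2), '.' pass, move down to (4,2)
Step 5: enter (4,2), '.' pass, move down to (5,2)
Step 6: enter (5,2), '.' pass, move down to (6,2)
Step 7: enter (6,2), '.' pass, move down to (7,2)
Step 8: enter (7,2), '.' pass, move down to (8,2)
Step 9: enter (8,2), '.' pass, move down to (9,2)
Step 10: enter (9,2), '.' pass, move down to (10,2)
Step 11: at (10,2) — EXIT via bottom edge, pos 2
Distinct cells visited: 10 (path length 10)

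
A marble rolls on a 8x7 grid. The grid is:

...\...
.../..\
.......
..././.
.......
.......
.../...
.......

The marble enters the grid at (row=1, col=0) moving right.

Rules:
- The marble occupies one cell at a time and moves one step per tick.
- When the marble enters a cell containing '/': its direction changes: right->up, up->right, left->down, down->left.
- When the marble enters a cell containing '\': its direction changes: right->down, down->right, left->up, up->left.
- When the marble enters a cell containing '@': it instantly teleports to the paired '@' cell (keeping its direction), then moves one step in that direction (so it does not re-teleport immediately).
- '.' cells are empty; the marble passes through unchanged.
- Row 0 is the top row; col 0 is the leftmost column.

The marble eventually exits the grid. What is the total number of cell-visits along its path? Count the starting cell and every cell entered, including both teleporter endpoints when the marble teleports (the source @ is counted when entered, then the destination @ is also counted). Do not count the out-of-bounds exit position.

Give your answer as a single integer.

Answer: 8

Derivation:
Step 1: enter (1,0), '.' pass, move right to (1,1)
Step 2: enter (1,1), '.' pass, move right to (1,2)
Step 3: enter (1,2), '.' pass, move right to (1,3)
Step 4: enter (1,3), '/' deflects right->up, move up to (0,3)
Step 5: enter (0,3), '\' deflects up->left, move left to (0,2)
Step 6: enter (0,2), '.' pass, move left to (0,1)
Step 7: enter (0,1), '.' pass, move left to (0,0)
Step 8: enter (0,0), '.' pass, move left to (0,-1)
Step 9: at (0,-1) — EXIT via left edge, pos 0
Path length (cell visits): 8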